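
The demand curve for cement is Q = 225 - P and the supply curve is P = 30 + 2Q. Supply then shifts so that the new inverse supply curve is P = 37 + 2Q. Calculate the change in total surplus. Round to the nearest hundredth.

Rewriting demand in inverse form: P = 225 - Q.
Initial equilibrium: Q_0 = 65, P_0 = 160; CS_0 = (1/2)(65)(65) = 2112.5, PS_0 = (1/2)(65)(130) = 4225.
New equilibrium: 225 - Q = 37 + 2Q gives Q_1 = 62.6667, P_1 = 162.3333; CS_1 = 1963.5556, PS_1 = 3927.1111.
Change in total surplus = (1963.5556 + 3927.1111) - (2112.5 + 4225) = -446.8333.

-446.83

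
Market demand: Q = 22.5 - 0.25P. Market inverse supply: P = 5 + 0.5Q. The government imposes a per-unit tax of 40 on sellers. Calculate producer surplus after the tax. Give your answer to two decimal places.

25.00

Rewriting demand in inverse form: P = 90 - 4Q.
Pre-tax equilibrium: 90 - 4Q = 5 + 0.5Q gives Q* = 18.8889, P* = 14.4444.
With the tax, sellers need 40 more per unit: 90 - 4Q = 5 + 0.5Q + 40, so Q_t = 10. Buyers pay P_b = 50; sellers receive P_s = P_b - 40 = 10.
Producer surplus is the triangle above supply below P_s: (1/2)(10)(10 - 5) = 25.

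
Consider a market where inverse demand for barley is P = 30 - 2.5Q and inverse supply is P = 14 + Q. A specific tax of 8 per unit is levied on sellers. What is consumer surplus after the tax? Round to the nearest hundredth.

Without the tax, 30 - 2.5Q = 14 + Q so Q* = 4.5714 and P* = 18.5714.
A tax on sellers shifts supply up by 8: 30 - 2.5Q = 14 + Q + 8, so Q_t = 2.2857. Buyers pay P_b = 24.2857; sellers receive P_s = P_b - 8 = 16.2857.
Consumer surplus is the triangle under demand above P_b: (1/2)(2.2857)(30 - 24.2857) = 6.5306.

6.53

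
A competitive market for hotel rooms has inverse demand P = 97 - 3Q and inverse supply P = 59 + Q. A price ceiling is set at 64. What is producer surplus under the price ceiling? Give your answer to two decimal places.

Free-market equilibrium: 97 - 3Q = 59 + Q gives Q* = 9.5, P* = 68.5.
At P = 64, sellers supply (64 - 59)/1 = 5 while buyers want more, so the quantity traded is 5 at price 64.
PS is the triangle above supply below 64: (1/2)(5)(64 - 59) = 12.5.

12.50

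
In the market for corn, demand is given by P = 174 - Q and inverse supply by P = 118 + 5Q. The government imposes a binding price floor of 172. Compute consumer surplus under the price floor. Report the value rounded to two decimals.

2.00

Free-market equilibrium: 174 - Q = 118 + 5Q gives Q* = 9.3333, P* = 164.6667.
At P = 172, buyers demand (174 - 172)/1 = 2 while sellers would supply more, so the quantity traded is 2 at price 172.
CS is the triangle under demand above 172: (1/2)(2)(174 - 172) = 2.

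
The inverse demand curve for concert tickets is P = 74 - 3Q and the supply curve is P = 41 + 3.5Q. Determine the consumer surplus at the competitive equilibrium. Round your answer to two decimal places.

Equilibrium: 74 - 3Q = 41 + 3.5Q, so Q* = 5.0769 and P* = 58.7692.
Consumer surplus is the triangle under demand above P*: (1/2)(5.0769)(74 - 58.7692) = (1/2)(5.0769)(15.2308) = 38.6627.

38.66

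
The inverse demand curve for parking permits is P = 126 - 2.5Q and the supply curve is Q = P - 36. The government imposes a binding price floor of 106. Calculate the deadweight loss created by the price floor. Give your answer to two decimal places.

Rewriting supply in inverse form: P = 36 + Q.
Free-market equilibrium: 126 - 2.5Q = 36 + Q gives Q* = 25.7143, P* = 61.7143.
At P = 106, buyers demand (126 - 106)/2.5 = 8 while sellers would supply more, so the quantity traded is 8 at price 106.
At Q = 8 the demand price is 106 and the supply price is 44. Deadweight loss is the triangle between the curves from 8 to 25.7143: (1/2)(106 - 44)(25.7143 - 8) = 549.1429.

549.14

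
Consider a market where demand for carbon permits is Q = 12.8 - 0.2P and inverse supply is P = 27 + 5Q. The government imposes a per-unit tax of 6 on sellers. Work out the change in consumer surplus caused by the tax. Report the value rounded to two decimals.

Rewriting demand in inverse form: P = 64 - 5Q.
Without the tax, 64 - 5Q = 27 + 5Q so Q* = 3.7 and P* = 45.5.
With the tax, sellers need 6 more per unit: 64 - 5Q = 27 + 5Q + 6, so Q_t = 3.1. Buyers pay P_b = 48.5; sellers receive P_s = P_b - 6 = 42.5.
Consumers lose the trapezoid between P* and P_b out to Q_t plus the triangle from Q_t to Q*: change in CS = 24.025 - 34.225 = -10.2.

-10.20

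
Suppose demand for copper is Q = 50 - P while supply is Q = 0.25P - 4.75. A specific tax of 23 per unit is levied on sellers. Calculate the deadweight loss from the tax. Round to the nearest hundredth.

52.90

Rewriting demand in inverse form: P = 50 - Q.
Rewriting supply in inverse form: P = 19 + 4Q.
Pre-tax equilibrium: 50 - Q = 19 + 4Q gives Q* = 6.2, P* = 43.8.
With the tax, sellers need 23 more per unit: 50 - Q = 19 + 4Q + 23, so Q_t = 1.6. Buyers pay P_b = 48.4; sellers receive P_s = P_b - 23 = 25.4.
The welfare triangle lost has base Q* - Q_t = 4.6 and height t = 23, so DWL = (1/2)(4.6)(23) = 52.9.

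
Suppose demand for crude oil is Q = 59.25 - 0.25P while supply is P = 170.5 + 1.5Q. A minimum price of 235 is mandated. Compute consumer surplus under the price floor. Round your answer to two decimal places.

0.50

Rewriting demand in inverse form: P = 237 - 4Q.
Free-market equilibrium: 237 - 4Q = 170.5 + 1.5Q gives Q* = 12.0909, P* = 188.6364.
At P = 235, buyers demand (237 - 235)/4 = 0.5 while sellers would supply more, so the quantity traded is 0.5 at price 235.
CS is the triangle under demand above 235: (1/2)(0.5)(237 - 235) = 0.5.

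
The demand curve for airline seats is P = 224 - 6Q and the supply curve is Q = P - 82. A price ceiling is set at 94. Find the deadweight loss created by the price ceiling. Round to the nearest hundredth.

Rewriting supply in inverse form: P = 82 + Q.
Without the control, 224 - 6Q = 82 + Q so Q* = 20.2857 and P* = 102.2857.
At P = 94, sellers supply (94 - 82)/1 = 12 while buyers want more, so the quantity traded is 12 at price 94.
At Q = 12 the demand price is 152 and the supply price is 94. Deadweight loss is the triangle between the curves from 12 to 20.2857: (1/2)(152 - 94)(20.2857 - 12) = 240.2857.

240.29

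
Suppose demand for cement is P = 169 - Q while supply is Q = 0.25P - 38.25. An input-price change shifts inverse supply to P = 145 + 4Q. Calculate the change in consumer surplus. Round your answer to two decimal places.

Rewriting supply in inverse form: P = 153 + 4Q.
Initial equilibrium: Q_0 = 3.2, P_0 = 165.8; CS_0 = (1/2)(3.2)(3.2) = 5.12, PS_0 = (1/2)(3.2)(12.8) = 20.48.
New equilibrium: 169 - Q = 145 + 4Q gives Q_1 = 4.8, P_1 = 164.2; CS_1 = 11.52, PS_1 = 46.08.
Change in consumer surplus = 11.52 - 5.12 = 6.4.

6.40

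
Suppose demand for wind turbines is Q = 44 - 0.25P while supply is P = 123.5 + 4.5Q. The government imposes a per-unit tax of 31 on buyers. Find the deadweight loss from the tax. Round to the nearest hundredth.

56.53

Rewriting demand in inverse form: P = 176 - 4Q.
Without the tax, 176 - 4Q = 123.5 + 4.5Q so Q* = 6.1765 and P* = 151.2941.
With the tax, buyers' net willingness to pay falls by 31: (176 - 31) - 4Q = 123.5 + 4.5Q, so Q_t = 2.5294. Buyers pay P_b = 165.8824; sellers receive P_s = P_b - 31 = 134.8824.
The welfare triangle lost has base Q* - Q_t = 3.6471 and height t = 31, so DWL = (1/2)(3.6471)(31) = 56.5294.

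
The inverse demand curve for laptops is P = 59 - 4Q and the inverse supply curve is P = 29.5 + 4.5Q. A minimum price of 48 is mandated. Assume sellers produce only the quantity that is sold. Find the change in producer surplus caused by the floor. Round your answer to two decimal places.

Free-market equilibrium: 59 - 4Q = 29.5 + 4.5Q gives Q* = 3.4706, P* = 45.1176.
At P = 48, buyers demand (59 - 48)/4 = 2.75 while sellers would supply more, so the quantity traded is 2.75 at price 48.
PS goes from (1/2)(3.4706)(15.6176) = 27.1012 to 33.8594 (computed as (48 - 29.5)(2.75) - (1/2)(4.5)(2.75)^2), a change of 6.7582.

6.76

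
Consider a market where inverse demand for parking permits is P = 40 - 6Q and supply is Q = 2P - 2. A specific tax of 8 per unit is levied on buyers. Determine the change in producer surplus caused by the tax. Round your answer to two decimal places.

Rewriting supply in inverse form: P = 1 + 0.5Q.
Pre-tax equilibrium: 40 - 6Q = 1 + 0.5Q gives Q* = 6, P* = 4.
With the tax, buyers' net willingness to pay falls by 8: (40 - 8) - 6Q = 1 + 0.5Q, so Q_t = 4.7692. Buyers pay P_b = 11.3846; sellers receive P_s = P_b - 8 = 3.3846.
Producers lose the trapezoid between P_s and P* out to Q_t plus the triangle from Q_t to Q*: change in PS = 5.6864 - 9 = -3.3136.

-3.31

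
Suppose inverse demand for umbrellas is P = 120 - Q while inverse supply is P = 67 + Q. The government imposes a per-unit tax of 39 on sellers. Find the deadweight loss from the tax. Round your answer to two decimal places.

Without the tax, 120 - Q = 67 + Q so Q* = 26.5 and P* = 93.5.
A tax on sellers shifts supply up by 39: 120 - Q = 67 + Q + 39, so Q_t = 7. Buyers pay P_b = 113; sellers receive P_s = P_b - 39 = 74.
The welfare triangle lost has base Q* - Q_t = 19.5 and height t = 39, so DWL = (1/2)(19.5)(39) = 380.25.

380.25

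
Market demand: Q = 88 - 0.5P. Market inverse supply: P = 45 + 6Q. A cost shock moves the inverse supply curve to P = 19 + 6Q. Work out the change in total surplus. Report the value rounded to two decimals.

468.00

Rewriting demand in inverse form: P = 176 - 2Q.
Initial equilibrium: Q_0 = 16.375, P_0 = 143.25; CS_0 = (1/2)(16.375)(32.75) = 268.1406, PS_0 = (1/2)(16.375)(98.25) = 804.4219.
New equilibrium: 176 - 2Q = 19 + 6Q gives Q_1 = 19.625, P_1 = 136.75; CS_1 = 385.1406, PS_1 = 1155.4219.
Change in total surplus = (385.1406 + 1155.4219) - (268.1406 + 804.4219) = 468.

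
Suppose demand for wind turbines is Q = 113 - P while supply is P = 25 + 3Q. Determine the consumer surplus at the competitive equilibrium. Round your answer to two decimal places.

242.00

Rewriting demand in inverse form: P = 113 - Q.
Equilibrium: 113 - Q = 25 + 3Q, so Q* = 22 and P* = 91.
Consumer surplus is the triangle under demand above P*: (1/2)(22)(113 - 91) = (1/2)(22)(22) = 242.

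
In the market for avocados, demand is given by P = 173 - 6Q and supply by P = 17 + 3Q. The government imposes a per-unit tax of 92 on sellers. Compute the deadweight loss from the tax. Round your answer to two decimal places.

470.22

Without the tax, 173 - 6Q = 17 + 3Q so Q* = 17.3333 and P* = 69.
With the tax, sellers need 92 more per unit: 173 - 6Q = 17 + 3Q + 92, so Q_t = 7.1111. Buyers pay P_b = 130.3333; sellers receive P_s = P_b - 92 = 38.3333.
Deadweight loss is the triangle between the curves from Q_t to Q*: (1/2)(17.3333 - 7.1111)(92) = 470.2222.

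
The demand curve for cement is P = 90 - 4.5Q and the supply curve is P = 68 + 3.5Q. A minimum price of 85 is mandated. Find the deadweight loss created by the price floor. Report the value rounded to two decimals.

Without the control, 90 - 4.5Q = 68 + 3.5Q so Q* = 2.75 and P* = 77.625.
At the floor price 85, quantity demanded is (90 - 85)/4.5 = 1.1111; demand is the short side, so Q = 1.1111 trades at P = 85.
The lost-trades triangle has base Q* - 1.1111 = 1.6389 and height equal to the gap between the curves at Q = 1.1111, which is 85 - 71.8889 = 13.1111. DWL = (1/2)(1.6389)(13.1111) = 10.7438.

10.74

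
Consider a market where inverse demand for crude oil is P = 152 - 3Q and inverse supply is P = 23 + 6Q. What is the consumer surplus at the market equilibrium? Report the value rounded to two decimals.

Setting demand equal to supply, 129 = 9Q, so Q* = 14.3333 and P* = 109.
Consumer surplus is the triangle under demand above P*: (1/2)(14.3333)(152 - 109) = (1/2)(14.3333)(43) = 308.1667.

308.17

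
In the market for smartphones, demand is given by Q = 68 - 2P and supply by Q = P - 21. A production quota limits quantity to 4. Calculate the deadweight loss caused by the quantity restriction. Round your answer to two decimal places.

Rewriting demand in inverse form: P = 34 - 0.5Q.
Rewriting supply in inverse form: P = 21 + Q.
Without the quota, 34 - 0.5Q = 21 + Q gives Q* = 8.6667.
At Q = 4 the demand price is 34 - 0.5(4) = 32 and the supply price is 21 + (4) = 25.
Deadweight loss is the triangle between the curves from 4 to 8.6667: (1/2)(32 - 25)(8.6667 - 4) = 16.3333.

16.33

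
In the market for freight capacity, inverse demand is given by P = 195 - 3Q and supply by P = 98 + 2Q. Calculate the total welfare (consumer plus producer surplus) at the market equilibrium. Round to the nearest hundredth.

Setting demand equal to supply, 97 = 5Q, so Q* = 19.4 and P* = 136.8.
CS = (1/2)(19.4)(58.2) = 564.54 and PS = (1/2)(19.4)(38.8) = 376.36, so total surplus = 940.9.

940.90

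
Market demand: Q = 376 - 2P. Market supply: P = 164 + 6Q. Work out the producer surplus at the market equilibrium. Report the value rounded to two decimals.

40.90

Rewriting demand in inverse form: P = 188 - 0.5Q.
Setting demand equal to supply, 24 = 6.5Q, so Q* = 3.6923 and P* = 186.1538.
Producer surplus is the triangle above supply below P*: (1/2)(3.6923)(186.1538 - 164) = (1/2)(3.6923)(22.1538) = 40.8994.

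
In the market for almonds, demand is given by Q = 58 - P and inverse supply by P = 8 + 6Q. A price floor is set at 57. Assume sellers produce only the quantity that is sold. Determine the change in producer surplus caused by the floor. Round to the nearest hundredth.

-107.06

Rewriting demand in inverse form: P = 58 - Q.
Without the control, 58 - Q = 8 + 6Q so Q* = 7.1429 and P* = 50.8571.
At P = 57, buyers demand (58 - 57)/1 = 1 while sellers would supply more, so the quantity traded is 1 at price 57.
PS goes from (1/2)(7.1429)(42.8571) = 153.0612 to 46 (computed as (57 - 8)(1) - (1/2)(6)(1)^2), a change of -107.0612.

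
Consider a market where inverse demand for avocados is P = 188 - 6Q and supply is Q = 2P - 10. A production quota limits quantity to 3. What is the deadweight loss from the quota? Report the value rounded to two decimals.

Rewriting supply in inverse form: P = 5 + 0.5Q.
Without the quota, 188 - 6Q = 5 + 0.5Q gives Q* = 28.1538.
At Q = 3 the demand price is 188 - 6(3) = 170 and the supply price is 5 + 0.5(3) = 6.5.
DWL = (1/2)(gap between curves at 3) x (Q* - 3) = (1/2)(163.5)(25.1538) = 2056.3269.

2056.33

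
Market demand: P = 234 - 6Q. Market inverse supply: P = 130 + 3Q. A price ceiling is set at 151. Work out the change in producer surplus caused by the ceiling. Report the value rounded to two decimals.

Without the control, 234 - 6Q = 130 + 3Q so Q* = 11.5556 and P* = 164.6667.
At P = 151, sellers supply (151 - 130)/3 = 7 while buyers want more, so the quantity traded is 7 at price 151.
PS goes from (1/2)(11.5556)(34.6667) = 200.2963 to 73.5 (computed as (151 - 130)(7) - (1/2)(3)(7)^2), a change of -126.7963.

-126.80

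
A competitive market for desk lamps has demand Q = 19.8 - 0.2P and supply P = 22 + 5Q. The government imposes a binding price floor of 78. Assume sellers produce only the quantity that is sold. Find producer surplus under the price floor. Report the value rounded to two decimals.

191.10

Rewriting demand in inverse form: P = 99 - 5Q.
Free-market equilibrium: 99 - 5Q = 22 + 5Q gives Q* = 7.7, P* = 60.5.
At P = 78, buyers demand (99 - 78)/5 = 4.2 while sellers would supply more, so the quantity traded is 4.2 at price 78.
The supply price at Q = 4.2 is 43. PS is the trapezoid between 78 and supply over [0, 4.2]: (1/2)[(78 - 22) + (78 - 43)](4.2) = 191.1.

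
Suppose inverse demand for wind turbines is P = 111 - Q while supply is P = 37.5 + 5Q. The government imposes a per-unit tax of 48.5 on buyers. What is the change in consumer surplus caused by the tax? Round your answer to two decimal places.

Without the tax, 111 - Q = 37.5 + 5Q so Q* = 12.25 and P* = 98.75.
A tax on buyers shifts demand down by 48.5: (111 - 48.5) - Q = 37.5 + 5Q, so Q_t = 4.1667. Buyers pay P_b = 106.8333; sellers receive P_s = P_b - 48.5 = 58.3333.
Consumers lose the trapezoid between P* and P_b out to Q_t plus the triangle from Q_t to Q*: change in CS = 8.6806 - 75.0312 = -66.3507.

-66.35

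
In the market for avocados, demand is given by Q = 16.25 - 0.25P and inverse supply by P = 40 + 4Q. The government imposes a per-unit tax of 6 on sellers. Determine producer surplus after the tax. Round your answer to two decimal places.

11.28

Rewriting demand in inverse form: P = 65 - 4Q.
Pre-tax equilibrium: 65 - 4Q = 40 + 4Q gives Q* = 3.125, P* = 52.5.
With the tax, sellers need 6 more per unit: 65 - 4Q = 40 + 4Q + 6, so Q_t = 2.375. Buyers pay P_b = 55.5; sellers receive P_s = P_b - 6 = 49.5.
PS = (1/2)(Q_t)(P_s - 40) = (1/2)(2.375)(9.5) = 11.2812.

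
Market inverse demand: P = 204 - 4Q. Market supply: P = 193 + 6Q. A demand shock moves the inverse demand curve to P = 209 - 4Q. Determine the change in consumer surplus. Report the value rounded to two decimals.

2.70

Initial equilibrium: Q_0 = 1.1, P_0 = 199.6; CS_0 = (1/2)(1.1)(4.4) = 2.42, PS_0 = (1/2)(1.1)(6.6) = 3.63.
New equilibrium: 209 - 4Q = 193 + 6Q gives Q_1 = 1.6, P_1 = 202.6; CS_1 = 5.12, PS_1 = 7.68.
Change in consumer surplus = 5.12 - 2.42 = 2.7.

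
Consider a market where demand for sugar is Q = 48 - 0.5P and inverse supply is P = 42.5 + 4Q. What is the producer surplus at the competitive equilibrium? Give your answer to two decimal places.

Rewriting demand in inverse form: P = 96 - 2Q.
Set 96 - 2Q = 42.5 + 4Q, which gives 53.5 = 6Q, so Q* = 8.9167 and P* = 96 - 2(8.9167) = 78.1667.
PS is the area between P* and the supply curve from 0 to Q*: (1/2)(8.9167)(35.6667) = 159.0139.

159.01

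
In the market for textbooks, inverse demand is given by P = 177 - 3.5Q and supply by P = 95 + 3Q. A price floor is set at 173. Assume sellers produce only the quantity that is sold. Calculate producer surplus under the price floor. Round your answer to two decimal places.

87.18

Free-market equilibrium: 177 - 3.5Q = 95 + 3Q gives Q* = 12.6154, P* = 132.8462.
At P = 173, buyers demand (177 - 173)/3.5 = 1.1429 while sellers would supply more, so the quantity traded is 1.1429 at price 173.
The supply price at Q = 1.1429 is 98.4286. PS is the trapezoid between 173 and supply over [0, 1.1429]: (1/2)[(173 - 95) + (173 - 98.4286)](1.1429) = 87.1837.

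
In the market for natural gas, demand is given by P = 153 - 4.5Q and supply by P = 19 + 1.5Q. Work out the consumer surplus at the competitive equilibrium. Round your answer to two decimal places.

Setting demand equal to supply, 134 = 6Q, so Q* = 22.3333 and P* = 52.5.
CS is the area between the demand curve and P* from 0 to Q*: (1/2)(22.3333)(100.5) = 1122.25.

1122.25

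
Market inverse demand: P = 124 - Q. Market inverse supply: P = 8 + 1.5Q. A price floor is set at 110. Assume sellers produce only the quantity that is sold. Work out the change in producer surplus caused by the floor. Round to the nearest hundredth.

Free-market equilibrium: 124 - Q = 8 + 1.5Q gives Q* = 46.4, P* = 77.6.
At the floor price 110, quantity demanded is (124 - 110)/1 = 14; demand is the short side, so Q = 14 trades at P = 110.
PS goes from (1/2)(46.4)(69.6) = 1614.72 to 1281 (computed as (110 - 8)(14) - (1/2)(1.5)(14)^2), a change of -333.72.

-333.72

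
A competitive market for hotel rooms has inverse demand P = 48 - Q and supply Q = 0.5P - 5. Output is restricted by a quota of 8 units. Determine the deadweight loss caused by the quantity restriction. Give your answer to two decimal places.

Rewriting supply in inverse form: P = 10 + 2Q.
Unrestricted equilibrium: Q* = (48 - 10)/(1 + 2) = 12.6667.
At Q = 8 the demand price is 48 - (8) = 40 and the supply price is 10 + 2(8) = 26.
Deadweight loss is the triangle between the curves from 8 to 12.6667: (1/2)(40 - 26)(12.6667 - 8) = 32.6667.

32.67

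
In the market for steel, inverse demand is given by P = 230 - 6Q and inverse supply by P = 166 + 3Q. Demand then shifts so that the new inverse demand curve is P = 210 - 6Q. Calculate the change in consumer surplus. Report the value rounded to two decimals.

Initial equilibrium: Q_0 = 7.1111, P_0 = 187.3333; CS_0 = (1/2)(7.1111)(42.6667) = 151.7037, PS_0 = (1/2)(7.1111)(21.3333) = 75.8519.
New equilibrium: 210 - 6Q = 166 + 3Q gives Q_1 = 4.8889, P_1 = 180.6667; CS_1 = 71.7037, PS_1 = 35.8519.
Change in consumer surplus = 71.7037 - 151.7037 = -80.

-80.00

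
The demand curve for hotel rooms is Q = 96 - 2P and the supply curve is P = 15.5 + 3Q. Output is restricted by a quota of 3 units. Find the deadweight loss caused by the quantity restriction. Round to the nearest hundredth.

69.14

Rewriting demand in inverse form: P = 48 - 0.5Q.
Without the quota, 48 - 0.5Q = 15.5 + 3Q gives Q* = 9.2857.
At Q = 3 the demand price is 48 - 0.5(3) = 46.5 and the supply price is 15.5 + 3(3) = 24.5.
Deadweight loss is the triangle between the curves from 3 to 9.2857: (1/2)(46.5 - 24.5)(9.2857 - 3) = 69.1429.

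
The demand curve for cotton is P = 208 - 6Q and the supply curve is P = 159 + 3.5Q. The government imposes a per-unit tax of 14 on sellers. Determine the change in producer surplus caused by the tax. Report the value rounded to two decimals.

Without the tax, 208 - 6Q = 159 + 3.5Q so Q* = 5.1579 and P* = 177.0526.
With the tax, sellers need 14 more per unit: 208 - 6Q = 159 + 3.5Q + 14, so Q_t = 3.6842. Buyers pay P_b = 185.8947; sellers receive P_s = P_b - 14 = 171.8947.
Producers lose the trapezoid between P_s and P* out to Q_t plus the triangle from Q_t to Q*: change in PS = 23.7535 - 46.5568 = -22.8033.

-22.80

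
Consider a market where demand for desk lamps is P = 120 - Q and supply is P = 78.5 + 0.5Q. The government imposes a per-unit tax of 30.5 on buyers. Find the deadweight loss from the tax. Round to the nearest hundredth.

Without the tax, 120 - Q = 78.5 + 0.5Q so Q* = 27.6667 and P* = 92.3333.
With the tax, buyers' net willingness to pay falls by 30.5: (120 - 30.5) - Q = 78.5 + 0.5Q, so Q_t = 7.3333. Buyers pay P_b = 112.6667; sellers receive P_s = P_b - 30.5 = 82.1667.
The welfare triangle lost has base Q* - Q_t = 20.3333 and height t = 30.5, so DWL = (1/2)(20.3333)(30.5) = 310.0833.

310.08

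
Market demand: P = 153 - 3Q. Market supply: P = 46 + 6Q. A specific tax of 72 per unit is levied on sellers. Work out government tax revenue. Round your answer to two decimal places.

280.00

Without the tax, 153 - 3Q = 46 + 6Q so Q* = 11.8889 and P* = 117.3333.
A tax on sellers shifts supply up by 72: 153 - 3Q = 46 + 6Q + 72, so Q_t = 3.8889. Buyers pay P_b = 141.3333; sellers receive P_s = P_b - 72 = 69.3333.
Revenue is the tax times quantity traded: 72 x 3.8889 = 280.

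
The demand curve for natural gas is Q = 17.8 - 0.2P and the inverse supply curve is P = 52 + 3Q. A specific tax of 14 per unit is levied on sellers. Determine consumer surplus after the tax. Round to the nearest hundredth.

Rewriting demand in inverse form: P = 89 - 5Q.
Without the tax, 89 - 5Q = 52 + 3Q so Q* = 4.625 and P* = 65.875.
A tax on sellers shifts supply up by 14: 89 - 5Q = 52 + 3Q + 14, so Q_t = 2.875. Buyers pay P_b = 74.625; sellers receive P_s = P_b - 14 = 60.625.
Consumer surplus is the triangle under demand above P_b: (1/2)(2.875)(89 - 74.625) = 20.6641.

20.66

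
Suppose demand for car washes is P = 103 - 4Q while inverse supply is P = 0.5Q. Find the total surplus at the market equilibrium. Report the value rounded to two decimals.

Set 103 - 4Q = 0.5Q, which gives 103 = 4.5Q, so Q* = 22.8889 and P* = 103 - 4(22.8889) = 11.4444.
Total surplus is the full triangle between the curves from 0 to Q*: (1/2)(22.8889)(103 - 0) = 1178.7778.

1178.78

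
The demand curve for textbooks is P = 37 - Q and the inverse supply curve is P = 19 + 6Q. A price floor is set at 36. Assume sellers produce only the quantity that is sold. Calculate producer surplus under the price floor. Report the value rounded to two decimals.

Free-market equilibrium: 37 - Q = 19 + 6Q gives Q* = 2.5714, P* = 34.4286.
At P = 36, buyers demand (37 - 36)/1 = 1 while sellers would supply more, so the quantity traded is 1 at price 36.
The supply price at Q = 1 is 25. PS is the trapezoid between 36 and supply over [0, 1]: (1/2)[(36 - 19) + (36 - 25)](1) = 14.

14.00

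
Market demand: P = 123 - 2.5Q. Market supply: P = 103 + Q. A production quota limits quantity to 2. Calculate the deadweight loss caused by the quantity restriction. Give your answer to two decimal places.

Unrestricted equilibrium: Q* = (123 - 103)/(2.5 + 1) = 5.7143.
At Q = 2 the demand price is 123 - 2.5(2) = 118 and the supply price is 103 + (2) = 105.
DWL = (1/2)(gap between curves at 2) x (Q* - 2) = (1/2)(13)(3.7143) = 24.1429.

24.14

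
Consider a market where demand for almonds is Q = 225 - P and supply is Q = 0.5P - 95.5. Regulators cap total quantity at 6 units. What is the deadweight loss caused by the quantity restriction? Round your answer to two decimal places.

Rewriting demand in inverse form: P = 225 - Q.
Rewriting supply in inverse form: P = 191 + 2Q.
Unrestricted equilibrium: Q* = (225 - 191)/(1 + 2) = 11.3333.
At Q = 6 the demand price is 225 - (6) = 219 and the supply price is 191 + 2(6) = 203.
Deadweight loss is the triangle between the curves from 6 to 11.3333: (1/2)(219 - 203)(11.3333 - 6) = 42.6667.

42.67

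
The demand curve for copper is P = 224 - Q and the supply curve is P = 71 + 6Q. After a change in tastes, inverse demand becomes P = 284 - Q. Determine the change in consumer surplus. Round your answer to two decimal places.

224.08

Initial equilibrium: Q_0 = 21.8571, P_0 = 202.1429; CS_0 = (1/2)(21.8571)(21.8571) = 238.8673, PS_0 = (1/2)(21.8571)(131.1429) = 1433.2041.
New equilibrium: 284 - Q = 71 + 6Q gives Q_1 = 30.4286, P_1 = 253.5714; CS_1 = 462.949, PS_1 = 2777.6939.
Change in consumer surplus = 462.949 - 238.8673 = 224.0816.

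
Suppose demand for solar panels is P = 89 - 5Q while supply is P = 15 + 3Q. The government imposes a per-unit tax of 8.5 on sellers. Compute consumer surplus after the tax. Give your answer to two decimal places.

Without the tax, 89 - 5Q = 15 + 3Q so Q* = 9.25 and P* = 42.75.
With the tax, sellers need 8.5 more per unit: 89 - 5Q = 15 + 3Q + 8.5, so Q_t = 8.1875. Buyers pay P_b = 48.0625; sellers receive P_s = P_b - 8.5 = 39.5625.
Consumer surplus is the triangle under demand above P_b: (1/2)(8.1875)(89 - 48.0625) = 167.5879.

167.59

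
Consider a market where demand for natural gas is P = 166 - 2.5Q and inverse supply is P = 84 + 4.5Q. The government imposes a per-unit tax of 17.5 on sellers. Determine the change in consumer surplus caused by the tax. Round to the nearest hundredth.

Without the tax, 166 - 2.5Q = 84 + 4.5Q so Q* = 11.7143 and P* = 136.7143.
With the tax, sellers need 17.5 more per unit: 166 - 2.5Q = 84 + 4.5Q + 17.5, so Q_t = 9.2143. Buyers pay P_b = 142.9643; sellers receive P_s = P_b - 17.5 = 125.4643.
CS falls from (1/2)(11.7143)(29.2857) = 171.5306 to (1/2)(9.2143)(23.0357) = 106.1288, a change of -65.4018.

-65.40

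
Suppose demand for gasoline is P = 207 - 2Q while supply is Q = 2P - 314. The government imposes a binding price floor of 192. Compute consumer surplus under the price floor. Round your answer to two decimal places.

56.25

Rewriting supply in inverse form: P = 157 + 0.5Q.
Free-market equilibrium: 207 - 2Q = 157 + 0.5Q gives Q* = 20, P* = 167.
At the floor price 192, quantity demanded is (207 - 192)/2 = 7.5; demand is the short side, so Q = 7.5 trades at P = 192.
CS is the triangle under demand above 192: (1/2)(7.5)(207 - 192) = 56.25.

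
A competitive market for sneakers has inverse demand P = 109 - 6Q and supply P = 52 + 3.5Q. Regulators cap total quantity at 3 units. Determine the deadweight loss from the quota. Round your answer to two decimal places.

Unrestricted equilibrium: Q* = (109 - 52)/(6 + 3.5) = 6.
At Q = 3 the demand price is 109 - 6(3) = 91 and the supply price is 52 + 3.5(3) = 62.5.
DWL = (1/2)(gap between curves at 3) x (Q* - 3) = (1/2)(28.5)(3) = 42.75.

42.75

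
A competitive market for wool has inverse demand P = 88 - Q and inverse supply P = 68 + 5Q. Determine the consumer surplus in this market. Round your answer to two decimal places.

Setting demand equal to supply, 20 = 6Q, so Q* = 3.3333 and P* = 84.6667.
CS is the area between the demand curve and P* from 0 to Q*: (1/2)(3.3333)(3.3333) = 5.5556.

5.56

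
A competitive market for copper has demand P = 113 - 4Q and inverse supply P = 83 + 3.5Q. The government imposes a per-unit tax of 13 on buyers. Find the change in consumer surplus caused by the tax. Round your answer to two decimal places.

Pre-tax equilibrium: 113 - 4Q = 83 + 3.5Q gives Q* = 4, P* = 97.
With the tax, buyers' net willingness to pay falls by 13: (113 - 13) - 4Q = 83 + 3.5Q, so Q_t = 2.2667. Buyers pay P_b = 103.9333; sellers receive P_s = P_b - 13 = 90.9333.
CS falls from (1/2)(4)(16) = 32 to (1/2)(2.2667)(9.0667) = 10.2756, a change of -21.7244.

-21.72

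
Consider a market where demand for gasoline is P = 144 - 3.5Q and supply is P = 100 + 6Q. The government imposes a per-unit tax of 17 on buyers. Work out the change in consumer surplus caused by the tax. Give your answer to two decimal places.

Pre-tax equilibrium: 144 - 3.5Q = 100 + 6Q gives Q* = 4.6316, P* = 127.7895.
A tax on buyers shifts demand down by 17: (144 - 17) - 3.5Q = 100 + 6Q, so Q_t = 2.8421. Buyers pay P_b = 134.0526; sellers receive P_s = P_b - 17 = 117.0526.
CS falls from (1/2)(4.6316)(16.2105) = 37.5402 to (1/2)(2.8421)(9.9474) = 14.1357, a change of -23.4044.

-23.40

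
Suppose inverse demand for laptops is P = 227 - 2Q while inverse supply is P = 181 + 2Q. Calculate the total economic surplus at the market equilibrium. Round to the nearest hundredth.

264.50

Set 227 - 2Q = 181 + 2Q, which gives 46 = 4Q, so Q* = 11.5 and P* = 227 - 2(11.5) = 204.
CS = (1/2)(11.5)(23) = 132.25 and PS = (1/2)(11.5)(23) = 132.25, so total surplus = 264.5.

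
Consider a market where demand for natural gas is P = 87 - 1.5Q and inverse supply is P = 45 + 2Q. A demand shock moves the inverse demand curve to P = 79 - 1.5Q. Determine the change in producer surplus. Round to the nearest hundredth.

Initial equilibrium: Q_0 = 12, P_0 = 69; CS_0 = (1/2)(12)(18) = 108, PS_0 = (1/2)(12)(24) = 144.
New equilibrium: 79 - 1.5Q = 45 + 2Q gives Q_1 = 9.7143, P_1 = 64.4286; CS_1 = 70.7755, PS_1 = 94.3673.
Change in producer surplus = 94.3673 - 144 = -49.6327.

-49.63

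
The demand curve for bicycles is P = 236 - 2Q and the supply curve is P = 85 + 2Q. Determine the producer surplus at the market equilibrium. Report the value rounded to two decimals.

1425.06

Set 236 - 2Q = 85 + 2Q, which gives 151 = 4Q, so Q* = 37.75 and P* = 236 - 2(37.75) = 160.5.
The supply curve's price intercept is 85, so PS = (1/2)(Q*)(P* - 85) = (1/2)(37.75)(75.5) = 1425.0625.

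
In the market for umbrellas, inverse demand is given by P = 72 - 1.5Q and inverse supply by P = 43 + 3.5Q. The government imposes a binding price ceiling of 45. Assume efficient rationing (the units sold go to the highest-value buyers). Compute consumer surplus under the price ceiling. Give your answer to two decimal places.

Free-market equilibrium: 72 - 1.5Q = 43 + 3.5Q gives Q* = 5.8, P* = 63.3.
At the ceiling price 45, quantity supplied is (45 - 43)/3.5 = 0.5714; supply is the short side, so Q = 0.5714 trades at P = 45.
The demand price at Q = 0.5714 is 71.1429. CS is the trapezoid between demand and 45 over [0, 0.5714]: (1/2)[(72 - 45) + (71.1429 - 45)](0.5714) = 15.1837.

15.18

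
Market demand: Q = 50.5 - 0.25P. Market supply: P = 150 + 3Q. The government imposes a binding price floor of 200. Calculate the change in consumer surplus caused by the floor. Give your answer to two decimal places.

Rewriting demand in inverse form: P = 202 - 4Q.
Free-market equilibrium: 202 - 4Q = 150 + 3Q gives Q* = 7.4286, P* = 172.2857.
At the floor price 200, quantity demanded is (202 - 200)/4 = 0.5; demand is the short side, so Q = 0.5 trades at P = 200.
CS goes from (1/2)(7.4286)(29.7143) = 110.3673 to 0.5 (computed as (202 - 200)(0.5) - (1/2)(4)(0.5)^2), a change of -109.8673.

-109.87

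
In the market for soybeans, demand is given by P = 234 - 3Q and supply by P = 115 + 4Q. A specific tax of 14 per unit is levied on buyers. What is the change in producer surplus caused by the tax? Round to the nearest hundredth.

Pre-tax equilibrium: 234 - 3Q = 115 + 4Q gives Q* = 17, P* = 183.
With the tax, buyers' net willingness to pay falls by 14: (234 - 14) - 3Q = 115 + 4Q, so Q_t = 15. Buyers pay P_b = 189; sellers receive P_s = P_b - 14 = 175.
PS falls from (1/2)(17)(68) = 578 to (1/2)(15)(60) = 450, a change of -128.

-128.00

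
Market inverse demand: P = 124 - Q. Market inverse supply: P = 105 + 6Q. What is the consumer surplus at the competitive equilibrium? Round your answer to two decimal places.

3.68

Set 124 - Q = 105 + 6Q, which gives 19 = 7Q, so Q* = 2.7143 and P* = 124 - (2.7143) = 121.2857.
CS is the area between the demand curve and P* from 0 to Q*: (1/2)(2.7143)(2.7143) = 3.6837.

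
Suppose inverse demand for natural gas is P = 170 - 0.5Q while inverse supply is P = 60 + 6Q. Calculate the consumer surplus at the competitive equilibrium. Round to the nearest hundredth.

Equilibrium: 170 - 0.5Q = 60 + 6Q, so Q* = 16.9231 and P* = 161.5385.
Consumer surplus is the triangle under demand above P*: (1/2)(16.9231)(170 - 161.5385) = (1/2)(16.9231)(8.4615) = 71.5976.

71.60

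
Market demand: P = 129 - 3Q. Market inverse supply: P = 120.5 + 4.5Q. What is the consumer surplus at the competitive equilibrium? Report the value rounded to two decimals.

Set 129 - 3Q = 120.5 + 4.5Q, which gives 8.5 = 7.5Q, so Q* = 1.1333 and P* = 129 - 3(1.1333) = 125.6.
The demand choke price is 129, so CS = (1/2)(Q*)(129 - P*) = (1/2)(1.1333)(3.4) = 1.9267.

1.93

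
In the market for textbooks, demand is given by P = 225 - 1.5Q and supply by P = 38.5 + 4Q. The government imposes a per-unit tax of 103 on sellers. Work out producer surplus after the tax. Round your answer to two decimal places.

Without the tax, 225 - 1.5Q = 38.5 + 4Q so Q* = 33.9091 and P* = 174.1364.
With the tax, sellers need 103 more per unit: 225 - 1.5Q = 38.5 + 4Q + 103, so Q_t = 15.1818. Buyers pay P_b = 202.2273; sellers receive P_s = P_b - 103 = 99.2273.
PS = (1/2)(Q_t)(P_s - 38.5) = (1/2)(15.1818)(60.7273) = 460.9752.

460.98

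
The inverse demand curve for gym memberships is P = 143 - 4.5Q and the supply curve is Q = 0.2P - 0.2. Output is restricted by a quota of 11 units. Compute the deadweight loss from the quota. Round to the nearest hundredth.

74.01

Rewriting supply in inverse form: P = 1 + 5Q.
Unrestricted equilibrium: Q* = (143 - 1)/(4.5 + 5) = 14.9474.
At Q = 11 the demand price is 143 - 4.5(11) = 93.5 and the supply price is 1 + 5(11) = 56.
DWL = (1/2)(gap between curves at 11) x (Q* - 11) = (1/2)(37.5)(3.9474) = 74.0132.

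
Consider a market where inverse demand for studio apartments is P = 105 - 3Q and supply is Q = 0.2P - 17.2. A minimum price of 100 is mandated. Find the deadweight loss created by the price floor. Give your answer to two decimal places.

2.01

Rewriting supply in inverse form: P = 86 + 5Q.
Free-market equilibrium: 105 - 3Q = 86 + 5Q gives Q* = 2.375, P* = 97.875.
At P = 100, buyers demand (105 - 100)/3 = 1.6667 while sellers would supply more, so the quantity traded is 1.6667 at price 100.
The lost-trades triangle has base Q* - 1.6667 = 0.7083 and height equal to the gap between the curves at Q = 1.6667, which is 100 - 94.3333 = 5.6667. DWL = (1/2)(0.7083)(5.6667) = 2.0069.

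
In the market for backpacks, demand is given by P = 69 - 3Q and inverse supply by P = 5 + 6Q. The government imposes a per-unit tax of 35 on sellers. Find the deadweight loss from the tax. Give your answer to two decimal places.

68.06

Pre-tax equilibrium: 69 - 3Q = 5 + 6Q gives Q* = 7.1111, P* = 47.6667.
With the tax, sellers need 35 more per unit: 69 - 3Q = 5 + 6Q + 35, so Q_t = 3.2222. Buyers pay P_b = 59.3333; sellers receive P_s = P_b - 35 = 24.3333.
The welfare triangle lost has base Q* - Q_t = 3.8889 and height t = 35, so DWL = (1/2)(3.8889)(35) = 68.0556.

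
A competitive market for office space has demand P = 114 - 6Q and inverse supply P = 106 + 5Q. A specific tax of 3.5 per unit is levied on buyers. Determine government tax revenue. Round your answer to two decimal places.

1.43

Pre-tax equilibrium: 114 - 6Q = 106 + 5Q gives Q* = 0.7273, P* = 109.6364.
A tax on buyers shifts demand down by 3.5: (114 - 3.5) - 6Q = 106 + 5Q, so Q_t = 0.4091. Buyers pay P_b = 111.5455; sellers receive P_s = P_b - 3.5 = 108.0455.
Tax revenue = t x Q_t = 3.5 x 0.4091 = 1.4318.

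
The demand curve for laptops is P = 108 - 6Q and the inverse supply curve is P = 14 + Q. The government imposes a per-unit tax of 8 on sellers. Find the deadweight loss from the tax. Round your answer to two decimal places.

Without the tax, 108 - 6Q = 14 + Q so Q* = 13.4286 and P* = 27.4286.
With the tax, sellers need 8 more per unit: 108 - 6Q = 14 + Q + 8, so Q_t = 12.2857. Buyers pay P_b = 34.2857; sellers receive P_s = P_b - 8 = 26.2857.
Deadweight loss is the triangle between the curves from Q_t to Q*: (1/2)(13.4286 - 12.2857)(8) = 4.5714.

4.57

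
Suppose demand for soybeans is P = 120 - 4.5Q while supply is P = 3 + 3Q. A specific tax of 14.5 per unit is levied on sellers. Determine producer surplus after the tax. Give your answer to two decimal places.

280.17

Without the tax, 120 - 4.5Q = 3 + 3Q so Q* = 15.6 and P* = 49.8.
A tax on sellers shifts supply up by 14.5: 120 - 4.5Q = 3 + 3Q + 14.5, so Q_t = 13.6667. Buyers pay P_b = 58.5; sellers receive P_s = P_b - 14.5 = 44.
PS = (1/2)(Q_t)(P_s - 3) = (1/2)(13.6667)(41) = 280.1667.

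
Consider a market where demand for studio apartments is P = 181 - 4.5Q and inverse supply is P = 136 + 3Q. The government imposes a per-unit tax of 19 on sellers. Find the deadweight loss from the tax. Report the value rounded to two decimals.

24.07

Without the tax, 181 - 4.5Q = 136 + 3Q so Q* = 6 and P* = 154.
With the tax, sellers need 19 more per unit: 181 - 4.5Q = 136 + 3Q + 19, so Q_t = 3.4667. Buyers pay P_b = 165.4; sellers receive P_s = P_b - 19 = 146.4.
Deadweight loss is the triangle between the curves from Q_t to Q*: (1/2)(6 - 3.4667)(19) = 24.0667.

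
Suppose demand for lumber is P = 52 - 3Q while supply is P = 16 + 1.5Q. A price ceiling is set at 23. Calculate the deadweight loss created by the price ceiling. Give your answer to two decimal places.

Free-market equilibrium: 52 - 3Q = 16 + 1.5Q gives Q* = 8, P* = 28.
At P = 23, sellers supply (23 - 16)/1.5 = 4.6667 while buyers want more, so the quantity traded is 4.6667 at price 23.
At Q = 4.6667 the demand price is 38 and the supply price is 23. Deadweight loss is the triangle between the curves from 4.6667 to 8: (1/2)(38 - 23)(8 - 4.6667) = 25.

25.00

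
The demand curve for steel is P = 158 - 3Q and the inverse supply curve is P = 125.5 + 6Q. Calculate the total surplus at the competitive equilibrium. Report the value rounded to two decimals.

58.68

Set 158 - 3Q = 125.5 + 6Q, which gives 32.5 = 9Q, so Q* = 3.6111 and P* = 158 - 3(3.6111) = 147.1667.
Total surplus is the full triangle between the curves from 0 to Q*: (1/2)(3.6111)(158 - 125.5) = 58.6806.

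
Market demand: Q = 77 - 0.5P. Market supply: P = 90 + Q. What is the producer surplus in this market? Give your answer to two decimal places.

227.56

Rewriting demand in inverse form: P = 154 - 2Q.
Equilibrium: 154 - 2Q = 90 + Q, so Q* = 21.3333 and P* = 111.3333.
The supply curve's price intercept is 90, so PS = (1/2)(Q*)(P* - 90) = (1/2)(21.3333)(21.3333) = 227.5556.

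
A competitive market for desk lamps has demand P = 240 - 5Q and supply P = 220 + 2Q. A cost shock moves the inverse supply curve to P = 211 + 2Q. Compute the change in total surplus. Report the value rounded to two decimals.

Initial equilibrium: Q_0 = 2.8571, P_0 = 225.7143; CS_0 = (1/2)(2.8571)(14.2857) = 20.4082, PS_0 = (1/2)(2.8571)(5.7143) = 8.1633.
New equilibrium: 240 - 5Q = 211 + 2Q gives Q_1 = 4.1429, P_1 = 219.2857; CS_1 = 42.9082, PS_1 = 17.1633.
Change in total surplus = (42.9082 + 17.1633) - (20.4082 + 8.1633) = 31.5.

31.50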